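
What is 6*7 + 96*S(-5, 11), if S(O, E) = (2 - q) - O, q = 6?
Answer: 138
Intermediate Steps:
S(O, E) = -4 - O (S(O, E) = (2 - 1*6) - O = (2 - 6) - O = -4 - O)
6*7 + 96*S(-5, 11) = 6*7 + 96*(-4 - 1*(-5)) = 42 + 96*(-4 + 5) = 42 + 96*1 = 42 + 96 = 138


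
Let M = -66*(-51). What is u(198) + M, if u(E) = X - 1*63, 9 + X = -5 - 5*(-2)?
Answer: 3299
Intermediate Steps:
X = -4 (X = -9 + (-5 - 5*(-2)) = -9 + (-5 + 10) = -9 + 5 = -4)
u(E) = -67 (u(E) = -4 - 1*63 = -4 - 63 = -67)
M = 3366
u(198) + M = -67 + 3366 = 3299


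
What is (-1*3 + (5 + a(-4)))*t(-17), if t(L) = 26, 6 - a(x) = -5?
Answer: 338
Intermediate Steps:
a(x) = 11 (a(x) = 6 - 1*(-5) = 6 + 5 = 11)
(-1*3 + (5 + a(-4)))*t(-17) = (-1*3 + (5 + 11))*26 = (-3 + 16)*26 = 13*26 = 338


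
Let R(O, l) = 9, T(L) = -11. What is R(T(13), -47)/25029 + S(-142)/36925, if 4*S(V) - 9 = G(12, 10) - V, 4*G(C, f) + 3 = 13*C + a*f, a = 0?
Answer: 2696017/1643014800 ≈ 0.0016409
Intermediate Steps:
G(C, f) = -3/4 + 13*C/4 (G(C, f) = -3/4 + (13*C + 0*f)/4 = -3/4 + (13*C + 0)/4 = -3/4 + (13*C)/4 = -3/4 + 13*C/4)
S(V) = 189/16 - V/4 (S(V) = 9/4 + ((-3/4 + (13/4)*12) - V)/4 = 9/4 + ((-3/4 + 39) - V)/4 = 9/4 + (153/4 - V)/4 = 9/4 + (153/16 - V/4) = 189/16 - V/4)
R(T(13), -47)/25029 + S(-142)/36925 = 9/25029 + (189/16 - 1/4*(-142))/36925 = 9*(1/25029) + (189/16 + 71/2)*(1/36925) = 1/2781 + (757/16)*(1/36925) = 1/2781 + 757/590800 = 2696017/1643014800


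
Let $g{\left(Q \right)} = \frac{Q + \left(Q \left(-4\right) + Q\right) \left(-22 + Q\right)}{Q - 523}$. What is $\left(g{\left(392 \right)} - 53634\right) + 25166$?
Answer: $- \frac{3294580}{131} \approx -25149.0$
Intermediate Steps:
$g{\left(Q \right)} = \frac{Q - 3 Q \left(-22 + Q\right)}{-523 + Q}$ ($g{\left(Q \right)} = \frac{Q + \left(- 4 Q + Q\right) \left(-22 + Q\right)}{-523 + Q} = \frac{Q + - 3 Q \left(-22 + Q\right)}{-523 + Q} = \frac{Q - 3 Q \left(-22 + Q\right)}{-523 + Q}$)
$\left(g{\left(392 \right)} - 53634\right) + 25166 = \left(\frac{392 \left(67 - 1176\right)}{-523 + 392} - 53634\right) + 25166 = \left(\frac{392 \left(67 - 1176\right)}{-131} - 53634\right) + 25166 = \left(392 \left(- \frac{1}{131}\right) \left(-1109\right) - 53634\right) + 25166 = \left(\frac{434728}{131} - 53634\right) + 25166 = - \frac{6591326}{131} + 25166 = - \frac{3294580}{131}$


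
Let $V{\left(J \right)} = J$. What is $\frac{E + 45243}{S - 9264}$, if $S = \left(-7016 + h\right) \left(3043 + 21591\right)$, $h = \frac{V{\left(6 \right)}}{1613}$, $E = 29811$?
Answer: $- \frac{60531051}{139396521650} \approx -0.00043424$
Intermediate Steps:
$h = \frac{6}{1613}$ ($h = \frac{1}{1613} \cdot 6 = \frac{6}{1613} \approx 0.0037198$)
$S = - \frac{278778100468}{1613}$ ($S = \left(-7016 + \frac{6}{1613}\right) \left(3043 + 21591\right) = \left(- \frac{11316802}{1613}\right) 24634 = - \frac{278778100468}{1613} \approx -1.7283 \cdot 10^{8}$)
$\frac{E + 45243}{S - 9264} = \frac{29811 + 45243}{- \frac{278778100468}{1613} - 9264} = \frac{75054}{- \frac{278793043300}{1613}} = 75054 \left(- \frac{1613}{278793043300}\right) = - \frac{60531051}{139396521650}$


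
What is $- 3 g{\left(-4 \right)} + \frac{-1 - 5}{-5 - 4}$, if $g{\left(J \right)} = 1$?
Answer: $- \frac{7}{3} \approx -2.3333$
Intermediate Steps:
$- 3 g{\left(-4 \right)} + \frac{-1 - 5}{-5 - 4} = \left(-3\right) 1 + \frac{-1 - 5}{-5 - 4} = -3 - \frac{6}{-9} = -3 - - \frac{2}{3} = -3 + \frac{2}{3} = - \frac{7}{3}$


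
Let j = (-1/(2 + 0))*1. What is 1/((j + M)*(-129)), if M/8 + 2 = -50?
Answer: 2/107457 ≈ 1.8612e-5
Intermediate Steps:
M = -416 (M = -16 + 8*(-50) = -16 - 400 = -416)
j = -½ (j = (-1/2)*1 = ((½)*(-1))*1 = -½*1 = -½ ≈ -0.50000)
1/((j + M)*(-129)) = 1/((-½ - 416)*(-129)) = 1/(-833/2*(-129)) = 1/(107457/2) = 2/107457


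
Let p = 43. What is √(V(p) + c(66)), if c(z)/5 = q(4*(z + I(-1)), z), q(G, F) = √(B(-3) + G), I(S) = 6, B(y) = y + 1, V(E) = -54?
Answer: √(-54 + 5*√286) ≈ 5.5279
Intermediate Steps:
B(y) = 1 + y
q(G, F) = √(-2 + G) (q(G, F) = √((1 - 3) + G) = √(-2 + G))
c(z) = 5*√(22 + 4*z) (c(z) = 5*√(-2 + 4*(z + 6)) = 5*√(-2 + 4*(6 + z)) = 5*√(-2 + (24 + 4*z)) = 5*√(22 + 4*z))
√(V(p) + c(66)) = √(-54 + 5*√(22 + 4*66)) = √(-54 + 5*√(22 + 264)) = √(-54 + 5*√286)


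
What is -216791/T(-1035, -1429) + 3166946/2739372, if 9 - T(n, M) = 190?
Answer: 297222206239/247913166 ≈ 1198.9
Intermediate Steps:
T(n, M) = -181 (T(n, M) = 9 - 1*190 = 9 - 190 = -181)
-216791/T(-1035, -1429) + 3166946/2739372 = -216791/(-181) + 3166946/2739372 = -216791*(-1/181) + 3166946*(1/2739372) = 216791/181 + 1583473/1369686 = 297222206239/247913166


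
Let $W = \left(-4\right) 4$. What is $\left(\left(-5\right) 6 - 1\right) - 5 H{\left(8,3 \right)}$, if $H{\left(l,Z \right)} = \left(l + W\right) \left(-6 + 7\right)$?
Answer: $9$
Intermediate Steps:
$W = -16$
$H{\left(l,Z \right)} = -16 + l$ ($H{\left(l,Z \right)} = \left(l - 16\right) \left(-6 + 7\right) = \left(-16 + l\right) 1 = -16 + l$)
$\left(\left(-5\right) 6 - 1\right) - 5 H{\left(8,3 \right)} = \left(\left(-5\right) 6 - 1\right) - 5 \left(-16 + 8\right) = \left(-30 - 1\right) - -40 = -31 + 40 = 9$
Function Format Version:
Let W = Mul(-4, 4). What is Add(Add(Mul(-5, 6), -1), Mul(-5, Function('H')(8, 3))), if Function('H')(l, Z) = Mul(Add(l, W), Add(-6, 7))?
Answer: 9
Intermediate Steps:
W = -16
Function('H')(l, Z) = Add(-16, l) (Function('H')(l, Z) = Mul(Add(l, -16), Add(-6, 7)) = Mul(Add(-16, l), 1) = Add(-16, l))
Add(Add(Mul(-5, 6), -1), Mul(-5, Function('H')(8, 3))) = Add(Add(Mul(-5, 6), -1), Mul(-5, Add(-16, 8))) = Add(Add(-30, -1), Mul(-5, -8)) = Add(-31, 40) = 9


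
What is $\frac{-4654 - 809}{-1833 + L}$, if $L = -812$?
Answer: $\frac{5463}{2645} \approx 2.0654$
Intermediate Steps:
$\frac{-4654 - 809}{-1833 + L} = \frac{-4654 - 809}{-1833 - 812} = - \frac{5463}{-2645} = \left(-5463\right) \left(- \frac{1}{2645}\right) = \frac{5463}{2645}$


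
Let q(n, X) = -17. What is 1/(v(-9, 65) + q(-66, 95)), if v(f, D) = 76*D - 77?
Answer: 1/4846 ≈ 0.00020636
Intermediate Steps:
v(f, D) = -77 + 76*D
1/(v(-9, 65) + q(-66, 95)) = 1/((-77 + 76*65) - 17) = 1/((-77 + 4940) - 17) = 1/(4863 - 17) = 1/4846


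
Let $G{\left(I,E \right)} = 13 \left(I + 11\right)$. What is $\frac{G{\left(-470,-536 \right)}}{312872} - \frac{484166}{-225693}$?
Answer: $\frac{150135274621}{70613020296} \approx 2.1262$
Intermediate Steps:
$G{\left(I,E \right)} = 143 + 13 I$ ($G{\left(I,E \right)} = 13 \left(11 + I\right) = 143 + 13 I$)
$\frac{G{\left(-470,-536 \right)}}{312872} - \frac{484166}{-225693} = \frac{143 + 13 \left(-470\right)}{312872} - \frac{484166}{-225693} = \left(143 - 6110\right) \frac{1}{312872} - - \frac{484166}{225693} = \left(-5967\right) \frac{1}{312872} + \frac{484166}{225693} = - \frac{5967}{312872} + \frac{484166}{225693} = \frac{150135274621}{70613020296}$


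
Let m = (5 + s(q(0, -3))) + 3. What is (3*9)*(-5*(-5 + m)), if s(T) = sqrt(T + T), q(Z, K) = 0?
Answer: -405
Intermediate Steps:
s(T) = sqrt(2)*sqrt(T) (s(T) = sqrt(2*T) = sqrt(2)*sqrt(T))
m = 8 (m = (5 + sqrt(2)*sqrt(0)) + 3 = (5 + sqrt(2)*0) + 3 = (5 + 0) + 3 = 5 + 3 = 8)
(3*9)*(-5*(-5 + m)) = (3*9)*(-5*(-5 + 8)) = 27*(-5*3) = 27*(-15) = -405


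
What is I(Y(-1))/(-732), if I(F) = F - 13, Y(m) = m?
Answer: 7/366 ≈ 0.019126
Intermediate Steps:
I(F) = -13 + F
I(Y(-1))/(-732) = (-13 - 1)/(-732) = -14*(-1/732) = 7/366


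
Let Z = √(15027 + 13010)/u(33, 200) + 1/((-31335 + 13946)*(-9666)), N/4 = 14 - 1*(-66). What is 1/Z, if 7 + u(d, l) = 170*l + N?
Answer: -197896803239723706/792089649395989180643 + 22296121525648052717724*√53/792089649395989180643 ≈ 204.92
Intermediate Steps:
N = 320 (N = 4*(14 - 1*(-66)) = 4*(14 + 66) = 4*80 = 320)
u(d, l) = 313 + 170*l (u(d, l) = -7 + (170*l + 320) = -7 + (320 + 170*l) = 313 + 170*l)
Z = 1/168082074 + 23*√53/34313 (Z = √(15027 + 13010)/(313 + 170*200) + 1/((-31335 + 13946)*(-9666)) = √28037/(313 + 34000) - 1/9666/(-17389) = (23*√53)/34313 - 1/17389*(-1/9666) = (23*√53)*(1/34313) + 1/168082074 = 23*√53/34313 + 1/168082074 = 1/168082074 + 23*√53/34313 ≈ 0.0048799)
1/Z = 1/(1/168082074 + 23*√53/34313)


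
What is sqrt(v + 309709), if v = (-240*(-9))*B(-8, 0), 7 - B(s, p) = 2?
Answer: 7*sqrt(6541) ≈ 566.13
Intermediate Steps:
B(s, p) = 5 (B(s, p) = 7 - 1*2 = 7 - 2 = 5)
v = 10800 (v = -240*(-9)*5 = -48*(-45)*5 = 2160*5 = 10800)
sqrt(v + 309709) = sqrt(10800 + 309709) = sqrt(320509) = 7*sqrt(6541)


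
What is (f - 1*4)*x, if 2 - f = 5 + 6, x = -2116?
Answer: 27508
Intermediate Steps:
f = -9 (f = 2 - (5 + 6) = 2 - 1*11 = 2 - 11 = -9)
(f - 1*4)*x = (-9 - 1*4)*(-2116) = (-9 - 4)*(-2116) = -13*(-2116) = 27508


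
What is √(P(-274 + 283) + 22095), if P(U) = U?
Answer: 6*√614 ≈ 148.67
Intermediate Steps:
√(P(-274 + 283) + 22095) = √((-274 + 283) + 22095) = √(9 + 22095) = √22104 = 6*√614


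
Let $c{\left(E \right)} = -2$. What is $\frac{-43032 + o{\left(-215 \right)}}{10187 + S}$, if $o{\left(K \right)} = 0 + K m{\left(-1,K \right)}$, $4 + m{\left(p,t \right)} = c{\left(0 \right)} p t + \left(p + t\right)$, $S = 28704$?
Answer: $\frac{96718}{38891} \approx 2.4869$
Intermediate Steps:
$m{\left(p,t \right)} = -4 + p + t - 2 p t$ ($m{\left(p,t \right)} = -4 + \left(- 2 p t + \left(p + t\right)\right) = -4 - \left(- p - t + 2 p t\right) = -4 + \left(p + t - 2 p t\right) = -4 + p + t - 2 p t$)
$o{\left(K \right)} = K \left(-5 + 3 K\right)$ ($o{\left(K \right)} = 0 + K \left(-4 - 1 + K - - 2 K\right) = 0 + K \left(-4 - 1 + K + 2 K\right) = 0 + K \left(-5 + 3 K\right) = K \left(-5 + 3 K\right)$)
$\frac{-43032 + o{\left(-215 \right)}}{10187 + S} = \frac{-43032 - 215 \left(-5 + 3 \left(-215\right)\right)}{10187 + 28704} = \frac{-43032 - 215 \left(-5 - 645\right)}{38891} = \left(-43032 - -139750\right) \frac{1}{38891} = \left(-43032 + 139750\right) \frac{1}{38891} = 96718 \cdot \frac{1}{38891} = \frac{96718}{38891}$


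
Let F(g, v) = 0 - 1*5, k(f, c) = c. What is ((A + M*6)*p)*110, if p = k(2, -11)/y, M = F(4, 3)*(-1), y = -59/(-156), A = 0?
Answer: -5662800/59 ≈ -95980.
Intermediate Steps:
y = 59/156 (y = -59*(-1/156) = 59/156 ≈ 0.37821)
F(g, v) = -5 (F(g, v) = 0 - 5 = -5)
M = 5 (M = -5*(-1) = 5)
p = -1716/59 (p = -11/59/156 = -11*156/59 = -1716/59 ≈ -29.085)
((A + M*6)*p)*110 = ((0 + 5*6)*(-1716/59))*110 = ((0 + 30)*(-1716/59))*110 = (30*(-1716/59))*110 = -51480/59*110 = -5662800/59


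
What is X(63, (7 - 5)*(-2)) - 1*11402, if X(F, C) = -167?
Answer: -11569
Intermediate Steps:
X(63, (7 - 5)*(-2)) - 1*11402 = -167 - 1*11402 = -167 - 11402 = -11569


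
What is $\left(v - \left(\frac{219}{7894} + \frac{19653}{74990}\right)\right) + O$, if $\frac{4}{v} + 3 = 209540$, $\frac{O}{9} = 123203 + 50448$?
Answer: $\frac{48464186088697119329}{31009959999805} \approx 1.5629 \cdot 10^{6}$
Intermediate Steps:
$O = 1562859$ ($O = 9 \left(123203 + 50448\right) = 9 \cdot 173651 = 1562859$)
$v = \frac{4}{209537}$ ($v = \frac{4}{-3 + 209540} = \frac{4}{209537} \approx 1.909 \cdot 10^{-5}$)
$\left(v - \left(\frac{219}{7894} + \frac{19653}{74990}\right)\right) + O = \left(\frac{4}{209537} - \left(\frac{219}{7894} + \frac{19653}{74990}\right)\right) + 1562859 = \left(\frac{4}{209537} - \frac{42890898}{147992765}\right) + 1562859 = - \frac{8986638123166}{31009959999805} + 1562859 = \frac{48464186088697119329}{31009959999805}$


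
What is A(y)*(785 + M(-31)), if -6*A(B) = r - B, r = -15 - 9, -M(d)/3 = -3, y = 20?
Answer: 17468/3 ≈ 5822.7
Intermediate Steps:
M(d) = 9 (M(d) = -3*(-3) = 9)
r = -24
A(B) = 4 + B/6 (A(B) = -(-24 - B)/6 = 4 + B/6)
A(y)*(785 + M(-31)) = (4 + (1/6)*20)*(785 + 9) = (4 + 10/3)*794 = (22/3)*794 = 17468/3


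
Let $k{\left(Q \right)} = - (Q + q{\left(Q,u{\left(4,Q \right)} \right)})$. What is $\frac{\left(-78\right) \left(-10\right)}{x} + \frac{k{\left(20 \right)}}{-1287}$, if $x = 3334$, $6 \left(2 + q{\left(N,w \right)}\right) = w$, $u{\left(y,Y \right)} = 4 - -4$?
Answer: $\frac{1602476}{6436287} \approx 0.24898$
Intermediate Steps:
$u{\left(y,Y \right)} = 8$ ($u{\left(y,Y \right)} = 4 + 4 = 8$)
$q{\left(N,w \right)} = -2 + \frac{w}{6}$
$k{\left(Q \right)} = \frac{2}{3} - Q$ ($k{\left(Q \right)} = - (Q + \left(-2 + \frac{1}{6} \cdot 8\right)) = - (Q + \left(-2 + \frac{4}{3}\right)) = - (Q - \frac{2}{3}) = - (- \frac{2}{3} + Q) = \frac{2}{3} - Q$)
$\frac{\left(-78\right) \left(-10\right)}{x} + \frac{k{\left(20 \right)}}{-1287} = \frac{\left(-78\right) \left(-10\right)}{3334} + \frac{\frac{2}{3} - 20}{-1287} = 780 \cdot \frac{1}{3334} + \left(\frac{2}{3} - 20\right) \left(- \frac{1}{1287}\right) = \frac{390}{1667} - - \frac{58}{3861} = \frac{390}{1667} + \frac{58}{3861} = \frac{1602476}{6436287}$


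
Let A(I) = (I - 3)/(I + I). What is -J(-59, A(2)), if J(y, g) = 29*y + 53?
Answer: 1658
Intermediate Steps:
A(I) = (-3 + I)/(2*I) (A(I) = (-3 + I)/((2*I)) = (-3 + I)*(1/(2*I)) = (-3 + I)/(2*I))
J(y, g) = 53 + 29*y
-J(-59, A(2)) = -(53 + 29*(-59)) = -(53 - 1711) = -1*(-1658) = 1658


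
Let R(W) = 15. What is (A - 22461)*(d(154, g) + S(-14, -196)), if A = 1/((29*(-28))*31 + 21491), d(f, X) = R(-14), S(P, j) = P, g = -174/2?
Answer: -82678942/3681 ≈ -22461.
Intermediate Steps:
g = -87 (g = -174*½ = -87)
d(f, X) = 15
A = -1/3681 (A = 1/(-812*31 + 21491) = 1/(-25172 + 21491) = 1/(-3681) = -1/3681 ≈ -0.00027167)
(A - 22461)*(d(154, g) + S(-14, -196)) = (-1/3681 - 22461)*(15 - 14) = -82678942/3681*1 = -82678942/3681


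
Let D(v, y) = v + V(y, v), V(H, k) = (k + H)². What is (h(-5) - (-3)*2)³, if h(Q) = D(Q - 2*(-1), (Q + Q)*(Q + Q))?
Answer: 833769022528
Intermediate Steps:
V(H, k) = (H + k)²
D(v, y) = v + (v + y)² (D(v, y) = v + (y + v)² = v + (v + y)²)
h(Q) = 2 + Q + (2 + Q + 4*Q²)² (h(Q) = (Q - 2*(-1)) + ((Q - 2*(-1)) + (Q + Q)*(Q + Q))² = (Q + 2) + ((Q + 2) + (2*Q)*(2*Q))² = (2 + Q) + ((2 + Q) + 4*Q²)² = (2 + Q) + (2 + Q + 4*Q²)² = 2 + Q + (2 + Q + 4*Q²)²)
(h(-5) - (-3)*2)³ = ((2 - 5 + (2 - 5 + 4*(-5)²)²) - (-3)*2)³ = ((2 - 5 + (2 - 5 + 4*25)²) - 1*(-6))³ = ((2 - 5 + (2 - 5 + 100)²) + 6)³ = ((2 - 5 + 97²) + 6)³ = ((2 - 5 + 9409) + 6)³ = (9406 + 6)³ = 9412³ = 833769022528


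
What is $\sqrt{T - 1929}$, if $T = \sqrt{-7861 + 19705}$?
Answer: $\sqrt{-1929 + 6 \sqrt{329}} \approx 42.663 i$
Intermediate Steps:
$T = 6 \sqrt{329}$ ($T = \sqrt{11844} = 6 \sqrt{329} \approx 108.83$)
$\sqrt{T - 1929} = \sqrt{6 \sqrt{329} - 1929} = \sqrt{-1929 + 6 \sqrt{329}}$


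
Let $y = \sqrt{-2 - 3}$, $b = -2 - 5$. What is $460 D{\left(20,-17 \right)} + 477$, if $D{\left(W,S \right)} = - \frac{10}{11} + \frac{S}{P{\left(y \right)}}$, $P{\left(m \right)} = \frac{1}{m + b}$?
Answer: $\frac{602787}{11} - 7820 i \sqrt{5} \approx 54799.0 - 17486.0 i$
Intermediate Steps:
$b = -7$
$y = i \sqrt{5}$ ($y = \sqrt{-5} = i \sqrt{5} \approx 2.2361 i$)
$P{\left(m \right)} = \frac{1}{-7 + m}$ ($P{\left(m \right)} = \frac{1}{m - 7} = \frac{1}{-7 + m}$)
$D{\left(W,S \right)} = - \frac{10}{11} + S \left(-7 + i \sqrt{5}\right)$ ($D{\left(W,S \right)} = - \frac{10}{11} + \frac{S}{\frac{1}{-7 + i \sqrt{5}}} = \left(-10\right) \frac{1}{11} + S \left(-7 + i \sqrt{5}\right) = - \frac{10}{11} + S \left(-7 + i \sqrt{5}\right)$)
$460 D{\left(20,-17 \right)} + 477 = 460 \left(- \frac{10}{11} - -119 + i \left(-17\right) \sqrt{5}\right) + 477 = 460 \left(- \frac{10}{11} + 119 - 17 i \sqrt{5}\right) + 477 = 460 \left(\frac{1299}{11} - 17 i \sqrt{5}\right) + 477 = \left(\frac{597540}{11} - 7820 i \sqrt{5}\right) + 477 = \frac{602787}{11} - 7820 i \sqrt{5}$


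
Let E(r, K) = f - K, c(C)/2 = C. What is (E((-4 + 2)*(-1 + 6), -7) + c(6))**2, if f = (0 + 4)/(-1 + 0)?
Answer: 225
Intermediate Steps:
c(C) = 2*C
f = -4 (f = 4/(-1) = 4*(-1) = -4)
E(r, K) = -4 - K
(E((-4 + 2)*(-1 + 6), -7) + c(6))**2 = ((-4 - 1*(-7)) + 2*6)**2 = ((-4 + 7) + 12)**2 = (3 + 12)**2 = 15**2 = 225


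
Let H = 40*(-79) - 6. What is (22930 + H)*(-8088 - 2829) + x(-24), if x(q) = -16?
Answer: -215763604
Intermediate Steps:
H = -3166 (H = -3160 - 6 = -3166)
(22930 + H)*(-8088 - 2829) + x(-24) = (22930 - 3166)*(-8088 - 2829) - 16 = 19764*(-10917) - 16 = -215763588 - 16 = -215763604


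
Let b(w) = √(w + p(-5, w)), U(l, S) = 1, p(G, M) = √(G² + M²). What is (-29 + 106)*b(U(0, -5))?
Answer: 77*√(1 + √26) ≈ 190.16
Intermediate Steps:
b(w) = √(w + √(25 + w²)) (b(w) = √(w + √((-5)² + w²)) = √(w + √(25 + w²)))
(-29 + 106)*b(U(0, -5)) = (-29 + 106)*√(1 + √(25 + 1²)) = 77*√(1 + √(25 + 1)) = 77*√(1 + √26)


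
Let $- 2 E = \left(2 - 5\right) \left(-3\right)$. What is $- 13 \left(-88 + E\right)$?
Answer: $\frac{2405}{2} \approx 1202.5$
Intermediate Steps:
$E = - \frac{9}{2}$ ($E = - \frac{\left(2 - 5\right) \left(-3\right)}{2} = - \frac{\left(-3\right) \left(-3\right)}{2} = \left(- \frac{1}{2}\right) 9 = - \frac{9}{2} \approx -4.5$)
$- 13 \left(-88 + E\right) = - 13 \left(-88 - \frac{9}{2}\right) = \left(-13\right) \left(- \frac{185}{2}\right) = \frac{2405}{2}$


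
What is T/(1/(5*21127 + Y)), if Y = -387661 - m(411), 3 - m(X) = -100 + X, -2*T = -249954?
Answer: -35208270486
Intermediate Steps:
T = 124977 (T = -½*(-249954) = 124977)
m(X) = 103 - X (m(X) = 3 - (-100 + X) = 3 + (100 - X) = 103 - X)
Y = -387353 (Y = -387661 - (103 - 1*411) = -387661 - (103 - 411) = -387661 - 1*(-308) = -387661 + 308 = -387353)
T/(1/(5*21127 + Y)) = 124977/(1/(5*21127 - 387353)) = 124977/(1/(105635 - 387353)) = 124977/(1/(-281718)) = 124977/(-1/281718) = 124977*(-281718) = -35208270486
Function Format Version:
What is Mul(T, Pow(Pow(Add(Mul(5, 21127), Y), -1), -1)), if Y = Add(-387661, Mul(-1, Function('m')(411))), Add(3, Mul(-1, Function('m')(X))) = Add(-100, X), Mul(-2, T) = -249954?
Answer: -35208270486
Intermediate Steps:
T = 124977 (T = Mul(Rational(-1, 2), -249954) = 124977)
Function('m')(X) = Add(103, Mul(-1, X)) (Function('m')(X) = Add(3, Mul(-1, Add(-100, X))) = Add(3, Add(100, Mul(-1, X))) = Add(103, Mul(-1, X)))
Y = -387353 (Y = Add(-387661, Mul(-1, Add(103, Mul(-1, 411)))) = Add(-387661, Mul(-1, Add(103, -411))) = Add(-387661, Mul(-1, -308)) = Add(-387661, 308) = -387353)
Mul(T, Pow(Pow(Add(Mul(5, 21127), Y), -1), -1)) = Mul(124977, Pow(Pow(Add(Mul(5, 21127), -387353), -1), -1)) = Mul(124977, Pow(Pow(Add(105635, -387353), -1), -1)) = Mul(124977, Pow(Pow(-281718, -1), -1)) = Mul(124977, Pow(Rational(-1, 281718), -1)) = Mul(124977, -281718) = -35208270486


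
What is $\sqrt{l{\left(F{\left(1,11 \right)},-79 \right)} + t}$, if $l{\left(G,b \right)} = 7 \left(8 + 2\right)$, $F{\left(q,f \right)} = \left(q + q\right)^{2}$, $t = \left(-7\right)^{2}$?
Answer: $\sqrt{119} \approx 10.909$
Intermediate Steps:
$t = 49$
$F{\left(q,f \right)} = 4 q^{2}$ ($F{\left(q,f \right)} = \left(2 q\right)^{2} = 4 q^{2}$)
$l{\left(G,b \right)} = 70$ ($l{\left(G,b \right)} = 7 \cdot 10 = 70$)
$\sqrt{l{\left(F{\left(1,11 \right)},-79 \right)} + t} = \sqrt{70 + 49} = \sqrt{119}$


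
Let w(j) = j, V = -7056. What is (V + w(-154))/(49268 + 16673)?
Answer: -7210/65941 ≈ -0.10934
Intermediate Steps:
(V + w(-154))/(49268 + 16673) = (-7056 - 154)/(49268 + 16673) = -7210/65941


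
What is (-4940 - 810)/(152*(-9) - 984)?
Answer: 2875/1176 ≈ 2.4447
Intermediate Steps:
(-4940 - 810)/(152*(-9) - 984) = -5750/(-1368 - 984) = -5750/(-2352) = -5750*(-1/2352) = 2875/1176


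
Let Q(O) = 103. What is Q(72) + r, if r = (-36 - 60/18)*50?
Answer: -5591/3 ≈ -1863.7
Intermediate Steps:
r = -5900/3 (r = (-36 - 60*1/18)*50 = (-36 - 10/3)*50 = -118/3*50 = -5900/3 ≈ -1966.7)
Q(72) + r = 103 - 5900/3 = -5591/3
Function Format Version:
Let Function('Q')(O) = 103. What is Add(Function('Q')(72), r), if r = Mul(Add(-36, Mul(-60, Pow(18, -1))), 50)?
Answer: Rational(-5591, 3) ≈ -1863.7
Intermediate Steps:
r = Rational(-5900, 3) (r = Mul(Add(-36, Mul(-60, Rational(1, 18))), 50) = Mul(Add(-36, Rational(-10, 3)), 50) = Mul(Rational(-118, 3), 50) = Rational(-5900, 3) ≈ -1966.7)
Add(Function('Q')(72), r) = Add(103, Rational(-5900, 3)) = Rational(-5591, 3)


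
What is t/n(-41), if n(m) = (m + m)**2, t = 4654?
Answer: 2327/3362 ≈ 0.69215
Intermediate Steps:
n(m) = 4*m**2 (n(m) = (2*m)**2 = 4*m**2)
t/n(-41) = 4654/((4*(-41)**2)) = 4654/((4*1681)) = 4654/6724 = 4654*(1/6724) = 2327/3362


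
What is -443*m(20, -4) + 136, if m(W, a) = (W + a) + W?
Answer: -15812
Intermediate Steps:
m(W, a) = a + 2*W
-443*m(20, -4) + 136 = -443*(-4 + 2*20) + 136 = -443*(-4 + 40) + 136 = -443*36 + 136 = -15948 + 136 = -15812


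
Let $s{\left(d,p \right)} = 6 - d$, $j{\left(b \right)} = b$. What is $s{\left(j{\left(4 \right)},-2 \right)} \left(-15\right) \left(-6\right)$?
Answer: $180$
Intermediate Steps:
$s{\left(j{\left(4 \right)},-2 \right)} \left(-15\right) \left(-6\right) = \left(6 - 4\right) \left(-15\right) \left(-6\right) = 2 \left(-15\right) \left(-6\right) = \left(-30\right) \left(-6\right) = 180$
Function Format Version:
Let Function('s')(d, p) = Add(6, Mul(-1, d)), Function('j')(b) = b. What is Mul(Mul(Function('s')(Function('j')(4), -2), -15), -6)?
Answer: 180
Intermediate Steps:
Mul(Mul(Function('s')(Function('j')(4), -2), -15), -6) = Mul(Mul(Add(6, Mul(-1, 4)), -15), -6) = Mul(Mul(Add(6, -4), -15), -6) = Mul(Mul(2, -15), -6) = Mul(-30, -6) = 180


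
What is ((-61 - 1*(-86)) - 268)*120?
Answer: -29160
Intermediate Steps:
((-61 - 1*(-86)) - 268)*120 = ((-61 + 86) - 268)*120 = (25 - 268)*120 = -243*120 = -29160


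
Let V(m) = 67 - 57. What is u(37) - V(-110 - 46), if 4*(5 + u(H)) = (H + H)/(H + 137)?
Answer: -5183/348 ≈ -14.894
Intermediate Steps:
V(m) = 10
u(H) = -5 + H/(2*(137 + H)) (u(H) = -5 + ((H + H)/(H + 137))/4 = -5 + ((2*H)/(137 + H))/4 = -5 + (2*H/(137 + H))/4 = -5 + H/(2*(137 + H)))
u(37) - V(-110 - 46) = (-1370 - 9*37)/(2*(137 + 37)) - 1*10 = (½)*(-1370 - 333)/174 - 10 = (½)*(1/174)*(-1703) - 10 = -1703/348 - 10 = -5183/348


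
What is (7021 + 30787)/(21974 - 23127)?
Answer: -37808/1153 ≈ -32.791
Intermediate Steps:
(7021 + 30787)/(21974 - 23127) = 37808/(-1153) = 37808*(-1/1153) = -37808/1153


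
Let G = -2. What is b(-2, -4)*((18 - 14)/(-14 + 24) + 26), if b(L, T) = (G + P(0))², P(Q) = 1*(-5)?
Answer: 6468/5 ≈ 1293.6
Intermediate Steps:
P(Q) = -5
b(L, T) = 49 (b(L, T) = (-2 - 5)² = (-7)² = 49)
b(-2, -4)*((18 - 14)/(-14 + 24) + 26) = 49*((18 - 14)/(-14 + 24) + 26) = 49*(4/10 + 26) = 49*(4*(⅒) + 26) = 49*(⅖ + 26) = 49*(132/5) = 6468/5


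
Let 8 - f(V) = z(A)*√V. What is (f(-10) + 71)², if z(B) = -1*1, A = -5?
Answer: (79 + I*√10)² ≈ 6231.0 + 499.64*I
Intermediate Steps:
z(B) = -1
f(V) = 8 + √V (f(V) = 8 - (-1)*√V = 8 + √V)
(f(-10) + 71)² = ((8 + √(-10)) + 71)² = ((8 + I*√10) + 71)² = (79 + I*√10)²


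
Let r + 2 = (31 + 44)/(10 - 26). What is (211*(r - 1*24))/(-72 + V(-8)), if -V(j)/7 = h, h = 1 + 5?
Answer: 103601/1824 ≈ 56.799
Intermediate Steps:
h = 6
V(j) = -42 (V(j) = -7*6 = -42)
r = -107/16 (r = -2 + (31 + 44)/(10 - 26) = -2 + 75/(-16) = -2 + 75*(-1/16) = -2 - 75/16 = -107/16 ≈ -6.6875)
(211*(r - 1*24))/(-72 + V(-8)) = (211*(-107/16 - 1*24))/(-72 - 42) = (211*(-107/16 - 24))/(-114) = (211*(-491/16))*(-1/114) = -103601/16*(-1/114) = 103601/1824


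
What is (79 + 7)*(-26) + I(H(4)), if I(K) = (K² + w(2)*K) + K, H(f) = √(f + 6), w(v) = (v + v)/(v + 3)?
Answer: -2226 + 9*√10/5 ≈ -2220.3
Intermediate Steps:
w(v) = 2*v/(3 + v) (w(v) = (2*v)/(3 + v) = 2*v/(3 + v))
H(f) = √(6 + f)
I(K) = K² + 9*K/5 (I(K) = (K² + (2*2/(3 + 2))*K) + K = (K² + (2*2/5)*K) + K = (K² + (2*2*(⅕))*K) + K = (K² + 4*K/5) + K = K² + 9*K/5)
(79 + 7)*(-26) + I(H(4)) = (79 + 7)*(-26) + √(6 + 4)*(9 + 5*√(6 + 4))/5 = 86*(-26) + √10*(9 + 5*√10)/5 = -2236 + √10*(9 + 5*√10)/5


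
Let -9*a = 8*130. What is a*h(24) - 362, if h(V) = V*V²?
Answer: -1597802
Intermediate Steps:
a = -1040/9 (a = -8*130/9 = -⅑*1040 = -1040/9 ≈ -115.56)
h(V) = V³
a*h(24) - 362 = -1040/9*24³ - 362 = -1040/9*13824 - 362 = -1597440 - 362 = -1597802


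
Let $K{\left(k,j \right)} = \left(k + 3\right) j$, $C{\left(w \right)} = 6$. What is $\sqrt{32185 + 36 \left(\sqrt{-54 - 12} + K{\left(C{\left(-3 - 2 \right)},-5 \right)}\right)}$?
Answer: $\sqrt{30565 + 36 i \sqrt{66}} \approx 174.83 + 0.8364 i$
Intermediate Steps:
$K{\left(k,j \right)} = j \left(3 + k\right)$ ($K{\left(k,j \right)} = \left(3 + k\right) j = j \left(3 + k\right)$)
$\sqrt{32185 + 36 \left(\sqrt{-54 - 12} + K{\left(C{\left(-3 - 2 \right)},-5 \right)}\right)} = \sqrt{32185 + 36 \left(\sqrt{-54 - 12} - 5 \left(3 + 6\right)\right)} = \sqrt{32185 + 36 \left(\sqrt{-66} - 45\right)} = \sqrt{32185 + 36 \left(i \sqrt{66} - 45\right)} = \sqrt{32185 + 36 \left(-45 + i \sqrt{66}\right)} = \sqrt{32185 - \left(1620 - 36 i \sqrt{66}\right)} = \sqrt{30565 + 36 i \sqrt{66}}$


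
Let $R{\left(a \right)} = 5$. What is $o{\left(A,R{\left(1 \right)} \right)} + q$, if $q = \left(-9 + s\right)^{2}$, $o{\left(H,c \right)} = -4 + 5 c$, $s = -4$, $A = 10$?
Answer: $190$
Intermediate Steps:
$q = 169$ ($q = \left(-9 - 4\right)^{2} = \left(-13\right)^{2} = 169$)
$o{\left(A,R{\left(1 \right)} \right)} + q = \left(-4 + 5 \cdot 5\right) + 169 = \left(-4 + 25\right) + 169 = 21 + 169 = 190$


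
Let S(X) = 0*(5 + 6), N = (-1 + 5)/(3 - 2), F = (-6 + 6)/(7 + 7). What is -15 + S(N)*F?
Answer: -15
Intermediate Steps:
F = 0 (F = 0/14 = 0*(1/14) = 0)
N = 4 (N = 4/1 = 4*1 = 4)
S(X) = 0 (S(X) = 0*11 = 0)
-15 + S(N)*F = -15 + 0*0 = -15 + 0 = -15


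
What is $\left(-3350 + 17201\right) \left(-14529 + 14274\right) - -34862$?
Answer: $-3497143$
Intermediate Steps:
$\left(-3350 + 17201\right) \left(-14529 + 14274\right) - -34862 = 13851 \left(-255\right) + 34862 = -3532005 + 34862 = -3497143$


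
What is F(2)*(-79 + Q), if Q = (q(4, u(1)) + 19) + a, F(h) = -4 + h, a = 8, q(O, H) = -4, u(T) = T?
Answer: 112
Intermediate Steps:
Q = 23 (Q = (-4 + 19) + 8 = 15 + 8 = 23)
F(2)*(-79 + Q) = (-4 + 2)*(-79 + 23) = -2*(-56) = 112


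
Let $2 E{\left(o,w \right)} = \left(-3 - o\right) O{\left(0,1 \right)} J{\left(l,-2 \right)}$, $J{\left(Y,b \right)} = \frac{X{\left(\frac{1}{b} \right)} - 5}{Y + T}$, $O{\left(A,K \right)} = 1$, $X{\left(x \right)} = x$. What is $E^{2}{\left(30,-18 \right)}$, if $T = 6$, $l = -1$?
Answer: $\frac{131769}{400} \approx 329.42$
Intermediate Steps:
$J{\left(Y,b \right)} = \frac{-5 + \frac{1}{b}}{6 + Y}$ ($J{\left(Y,b \right)} = \frac{\frac{1}{b} - 5}{Y + 6} = \frac{-5 + \frac{1}{b}}{6 + Y}$)
$E{\left(o,w \right)} = \frac{33}{20} + \frac{11 o}{20}$ ($E{\left(o,w \right)} = \frac{\left(-3 - o\right) 1 \frac{1 - -10}{\left(-2\right) \left(6 - 1\right)}}{2} = \frac{\left(-3 - o\right) \left(- \frac{1 + 10}{2 \cdot 5}\right)}{2} = \frac{\left(-3 - o\right) \left(\left(- \frac{1}{2}\right) \frac{1}{5} \cdot 11\right)}{2} = \frac{\left(-3 - o\right) \left(- \frac{11}{10}\right)}{2} = \frac{\frac{33}{10} + \frac{11 o}{10}}{2} = \frac{33}{20} + \frac{11 o}{20}$)
$E^{2}{\left(30,-18 \right)} = \left(\frac{33}{20} + \frac{11}{20} \cdot 30\right)^{2} = \left(\frac{33}{20} + \frac{33}{2}\right)^{2} = \left(\frac{363}{20}\right)^{2} = \frac{131769}{400}$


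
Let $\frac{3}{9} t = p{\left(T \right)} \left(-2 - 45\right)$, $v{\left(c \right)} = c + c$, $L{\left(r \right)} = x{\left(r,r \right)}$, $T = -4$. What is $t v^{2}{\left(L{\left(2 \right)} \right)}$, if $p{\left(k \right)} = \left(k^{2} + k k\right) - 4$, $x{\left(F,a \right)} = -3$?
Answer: $-142128$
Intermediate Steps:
$L{\left(r \right)} = -3$
$v{\left(c \right)} = 2 c$
$p{\left(k \right)} = -4 + 2 k^{2}$ ($p{\left(k \right)} = \left(k^{2} + k^{2}\right) - 4 = 2 k^{2} - 4 = -4 + 2 k^{2}$)
$t = -3948$ ($t = 3 \left(-4 + 2 \left(-4\right)^{2}\right) \left(-2 - 45\right) = 3 \left(-4 + 2 \cdot 16\right) \left(-2 - 45\right) = 3 \left(-4 + 32\right) \left(-47\right) = 3 \cdot 28 \left(-47\right) = 3 \left(-1316\right) = -3948$)
$t v^{2}{\left(L{\left(2 \right)} \right)} = - 3948 \left(2 \left(-3\right)\right)^{2} = - 3948 \left(-6\right)^{2} = \left(-3948\right) 36 = -142128$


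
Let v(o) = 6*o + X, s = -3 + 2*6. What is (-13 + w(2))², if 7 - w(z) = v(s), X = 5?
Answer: 4225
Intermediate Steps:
s = 9 (s = -3 + 12 = 9)
v(o) = 5 + 6*o (v(o) = 6*o + 5 = 5 + 6*o)
w(z) = -52 (w(z) = 7 - (5 + 6*9) = 7 - (5 + 54) = 7 - 1*59 = 7 - 59 = -52)
(-13 + w(2))² = (-13 - 52)² = (-65)² = 4225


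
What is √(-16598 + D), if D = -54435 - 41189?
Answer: I*√112222 ≈ 335.0*I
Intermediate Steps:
D = -95624
√(-16598 + D) = √(-16598 - 95624) = √(-112222) = I*√112222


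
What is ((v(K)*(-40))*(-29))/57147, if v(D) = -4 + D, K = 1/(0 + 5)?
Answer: -4408/57147 ≈ -0.077134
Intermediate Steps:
K = ⅕ (K = 1/5 = ⅕ ≈ 0.20000)
((v(K)*(-40))*(-29))/57147 = (((-4 + ⅕)*(-40))*(-29))/57147 = (-19/5*(-40)*(-29))*(1/57147) = (152*(-29))*(1/57147) = -4408*1/57147 = -4408/57147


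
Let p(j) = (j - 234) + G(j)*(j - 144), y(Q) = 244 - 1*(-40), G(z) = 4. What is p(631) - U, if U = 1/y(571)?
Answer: 665979/284 ≈ 2345.0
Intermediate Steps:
y(Q) = 284 (y(Q) = 244 + 40 = 284)
U = 1/284 ≈ 0.0035211
p(j) = -810 + 5*j (p(j) = (j - 234) + 4*(j - 144) = (-234 + j) + 4*(-144 + j) = (-234 + j) + (-576 + 4*j) = -810 + 5*j)
p(631) - U = (-810 + 5*631) - 1*1/284 = (-810 + 3155) - 1/284 = 2345 - 1/284 = 665979/284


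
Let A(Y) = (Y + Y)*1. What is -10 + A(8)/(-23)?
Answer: -246/23 ≈ -10.696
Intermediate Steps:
A(Y) = 2*Y (A(Y) = (2*Y)*1 = 2*Y)
-10 + A(8)/(-23) = -10 + (2*8)/(-23) = -10 + 16*(-1/23) = -10 - 16/23 = -246/23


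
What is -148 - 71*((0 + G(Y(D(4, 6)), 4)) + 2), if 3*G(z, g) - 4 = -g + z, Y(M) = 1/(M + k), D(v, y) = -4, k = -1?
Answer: -4279/15 ≈ -285.27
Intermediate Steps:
Y(M) = 1/(-1 + M) (Y(M) = 1/(M - 1) = 1/(-1 + M))
G(z, g) = 4/3 - g/3 + z/3 (G(z, g) = 4/3 + (-g + z)/3 = 4/3 + (z - g)/3 = 4/3 + (-g/3 + z/3) = 4/3 - g/3 + z/3)
-148 - 71*((0 + G(Y(D(4, 6)), 4)) + 2) = -148 - 71*((0 + (4/3 - 1/3*4 + 1/(3*(-1 - 4)))) + 2) = -148 - 71*((0 + (4/3 - 4/3 + (1/3)/(-5))) + 2) = -148 - 71*((0 + (4/3 - 4/3 + (1/3)*(-1/5))) + 2) = -148 - 71*((0 + (4/3 - 4/3 - 1/15)) + 2) = -148 - 71*((0 - 1/15) + 2) = -148 - 71*(-1/15 + 2) = -148 - 71*29/15 = -148 - 2059/15 = -4279/15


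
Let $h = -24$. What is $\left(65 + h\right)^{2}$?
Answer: $1681$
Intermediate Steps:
$\left(65 + h\right)^{2} = \left(65 - 24\right)^{2} = 41^{2} = 1681$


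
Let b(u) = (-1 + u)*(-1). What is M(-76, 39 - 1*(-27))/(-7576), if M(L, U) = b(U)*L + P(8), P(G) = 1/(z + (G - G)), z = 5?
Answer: -24701/37880 ≈ -0.65209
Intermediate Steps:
b(u) = 1 - u
P(G) = 1/5 (P(G) = 1/(5 + (G - G)) = 1/(5 + 0) = 1/5)
M(L, U) = 1/5 + L*(1 - U) (M(L, U) = (1 - U)*L + 1/5 = L*(1 - U) + 1/5 = 1/5 + L*(1 - U))
M(-76, 39 - 1*(-27))/(-7576) = (1/5 - 76 - 1*(-76)*(39 - 1*(-27)))/(-7576) = (1/5 - 76 - 1*(-76)*(39 + 27))*(-1/7576) = (1/5 - 76 - 1*(-76)*66)*(-1/7576) = (1/5 - 76 + 5016)*(-1/7576) = (24701/5)*(-1/7576) = -24701/37880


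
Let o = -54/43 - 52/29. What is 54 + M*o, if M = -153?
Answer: 649044/1247 ≈ 520.48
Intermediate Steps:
o = -3802/1247 (o = -54*1/43 - 52*1/29 = -54/43 - 52/29 = -3802/1247 ≈ -3.0489)
54 + M*o = 54 - 153*(-3802/1247) = 54 + 581706/1247 = 649044/1247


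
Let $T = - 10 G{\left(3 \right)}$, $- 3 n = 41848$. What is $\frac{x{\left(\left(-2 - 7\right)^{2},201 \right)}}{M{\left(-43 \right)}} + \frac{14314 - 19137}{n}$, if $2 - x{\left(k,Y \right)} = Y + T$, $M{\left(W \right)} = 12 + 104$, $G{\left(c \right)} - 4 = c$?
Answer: $- \frac{929997}{1213592} \approx -0.76632$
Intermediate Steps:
$n = - \frac{41848}{3}$ ($n = \left(- \frac{1}{3}\right) 41848 = - \frac{41848}{3} \approx -13949.0$)
$G{\left(c \right)} = 4 + c$
$T = -70$ ($T = - 10 \left(4 + 3\right) = \left(-10\right) 7 = -70$)
$M{\left(W \right)} = 116$
$x{\left(k,Y \right)} = 72 - Y$ ($x{\left(k,Y \right)} = 2 - \left(Y - 70\right) = 2 - \left(-70 + Y\right) = 72 - Y$)
$\frac{x{\left(\left(-2 - 7\right)^{2},201 \right)}}{M{\left(-43 \right)}} + \frac{14314 - 19137}{n} = \frac{72 - 201}{116} + \frac{14314 - 19137}{- \frac{41848}{3}} = \left(72 - 201\right) \frac{1}{116} - - \frac{14469}{41848} = \left(-129\right) \frac{1}{116} + \frac{14469}{41848} = - \frac{129}{116} + \frac{14469}{41848} = - \frac{929997}{1213592}$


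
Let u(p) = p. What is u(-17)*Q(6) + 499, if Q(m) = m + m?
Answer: 295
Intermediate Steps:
Q(m) = 2*m
u(-17)*Q(6) + 499 = -34*6 + 499 = -17*12 + 499 = -204 + 499 = 295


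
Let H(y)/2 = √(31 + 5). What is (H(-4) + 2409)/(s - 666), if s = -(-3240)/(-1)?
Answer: -269/434 ≈ -0.61982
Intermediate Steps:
s = -3240 (s = -(-3240)*(-1) = -12*270 = -3240)
H(y) = 12 (H(y) = 2*√(31 + 5) = 2*√36 = 2*6 = 12)
(H(-4) + 2409)/(s - 666) = (12 + 2409)/(-3240 - 666) = 2421/(-3906) = 2421*(-1/3906) = -269/434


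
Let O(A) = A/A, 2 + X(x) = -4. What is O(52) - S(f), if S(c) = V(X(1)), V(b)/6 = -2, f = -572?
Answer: 13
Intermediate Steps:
X(x) = -6 (X(x) = -2 - 4 = -6)
V(b) = -12 (V(b) = 6*(-2) = -12)
O(A) = 1
S(c) = -12
O(52) - S(f) = 1 - 1*(-12) = 1 + 12 = 13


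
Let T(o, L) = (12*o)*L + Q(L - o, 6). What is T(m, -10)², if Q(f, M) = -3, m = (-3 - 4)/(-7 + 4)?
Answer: 80089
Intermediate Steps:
m = 7/3 (m = -7/(-3) = -7*(-⅓) = 7/3 ≈ 2.3333)
T(o, L) = -3 + 12*L*o (T(o, L) = (12*o)*L - 3 = 12*L*o - 3 = -3 + 12*L*o)
T(m, -10)² = (-3 + 12*(-10)*(7/3))² = (-3 - 280)² = (-283)² = 80089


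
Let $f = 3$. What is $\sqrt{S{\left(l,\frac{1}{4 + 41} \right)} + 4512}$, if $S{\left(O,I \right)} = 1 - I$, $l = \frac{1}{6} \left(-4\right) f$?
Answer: $\frac{2 \sqrt{253855}}{15} \approx 67.179$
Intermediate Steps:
$l = -2$ ($l = \frac{1}{6} \left(-4\right) 3 = \left(- \frac{2}{3}\right) 3 = -2$)
$\sqrt{S{\left(l,\frac{1}{4 + 41} \right)} + 4512} = \sqrt{\left(1 - \frac{1}{4 + 41}\right) + 4512} = \sqrt{\left(1 - \frac{1}{45}\right) + 4512} = \sqrt{\frac{44}{45} + 4512} = \sqrt{\frac{203084}{45}} = \frac{2 \sqrt{253855}}{15}$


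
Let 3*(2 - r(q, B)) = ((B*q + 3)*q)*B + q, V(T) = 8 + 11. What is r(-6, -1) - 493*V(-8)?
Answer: -9381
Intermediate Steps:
V(T) = 19
r(q, B) = 2 - q/3 - B*q*(3 + B*q)/3 (r(q, B) = 2 - (((B*q + 3)*q)*B + q)/3 = 2 - (((3 + B*q)*q)*B + q)/3 = 2 - ((q*(3 + B*q))*B + q)/3 = 2 - (B*q*(3 + B*q) + q)/3 = 2 - (q + B*q*(3 + B*q))/3 = 2 + (-q/3 - B*q*(3 + B*q)/3) = 2 - q/3 - B*q*(3 + B*q)/3)
r(-6, -1) - 493*V(-8) = (2 - ⅓*(-6) - 1*(-1)*(-6) - ⅓*(-1)²*(-6)²) - 493*19 = (2 + 2 - 6 - ⅓*1*36) - 9367 = (2 + 2 - 6 - 12) - 9367 = -14 - 9367 = -9381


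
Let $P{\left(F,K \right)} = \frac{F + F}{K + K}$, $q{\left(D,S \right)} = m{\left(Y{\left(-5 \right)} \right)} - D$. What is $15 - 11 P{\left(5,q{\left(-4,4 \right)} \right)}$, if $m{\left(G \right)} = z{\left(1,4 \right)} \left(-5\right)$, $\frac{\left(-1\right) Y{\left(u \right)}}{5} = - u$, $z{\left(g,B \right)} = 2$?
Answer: $\frac{145}{6} \approx 24.167$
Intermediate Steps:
$Y{\left(u \right)} = 5 u$ ($Y{\left(u \right)} = - 5 \left(- u\right) = 5 u$)
$m{\left(G \right)} = -10$ ($m{\left(G \right)} = 2 \left(-5\right) = -10$)
$q{\left(D,S \right)} = -10 - D$
$P{\left(F,K \right)} = \frac{F}{K}$ ($P{\left(F,K \right)} = \frac{2 F}{2 K} = 2 F \frac{1}{2 K} = \frac{F}{K}$)
$15 - 11 P{\left(5,q{\left(-4,4 \right)} \right)} = 15 - 11 \frac{5}{-10 - -4} = 15 - 11 \frac{5}{-10 + 4} = 15 - 11 \frac{5}{-6} = 15 - 11 \cdot 5 \left(- \frac{1}{6}\right) = 15 - - \frac{55}{6} = 15 + \frac{55}{6} = \frac{145}{6}$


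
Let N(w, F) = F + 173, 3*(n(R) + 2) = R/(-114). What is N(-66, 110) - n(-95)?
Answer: 5125/18 ≈ 284.72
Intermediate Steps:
n(R) = -2 - R/342 (n(R) = -2 + (R/(-114))/3 = -2 + (R*(-1/114))/3 = -2 + (-R/114)/3 = -2 - R/342)
N(w, F) = 173 + F
N(-66, 110) - n(-95) = (173 + 110) - (-2 - 1/342*(-95)) = 283 - (-2 + 5/18) = 283 - 1*(-31/18) = 283 + 31/18 = 5125/18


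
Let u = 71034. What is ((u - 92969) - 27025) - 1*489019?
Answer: -537979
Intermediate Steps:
((u - 92969) - 27025) - 1*489019 = ((71034 - 92969) - 27025) - 1*489019 = (-21935 - 27025) - 489019 = -48960 - 489019 = -537979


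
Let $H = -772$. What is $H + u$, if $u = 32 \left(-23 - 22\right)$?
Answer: $-2212$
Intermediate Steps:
$u = -1440$ ($u = 32 \left(-45\right) = -1440$)
$H + u = -772 - 1440 = -2212$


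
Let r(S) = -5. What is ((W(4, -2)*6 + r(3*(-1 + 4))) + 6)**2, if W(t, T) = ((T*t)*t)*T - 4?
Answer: 130321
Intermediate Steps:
W(t, T) = -4 + T**2*t**2 (W(t, T) = (T*t**2)*T - 4 = T**2*t**2 - 4 = -4 + T**2*t**2)
((W(4, -2)*6 + r(3*(-1 + 4))) + 6)**2 = (((-4 + (-2)**2*4**2)*6 - 5) + 6)**2 = (((-4 + 4*16)*6 - 5) + 6)**2 = (((-4 + 64)*6 - 5) + 6)**2 = ((60*6 - 5) + 6)**2 = ((360 - 5) + 6)**2 = (355 + 6)**2 = 361**2 = 130321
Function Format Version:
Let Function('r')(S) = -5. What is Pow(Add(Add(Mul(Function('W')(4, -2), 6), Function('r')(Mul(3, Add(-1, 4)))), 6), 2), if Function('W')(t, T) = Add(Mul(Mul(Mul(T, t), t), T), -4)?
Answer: 130321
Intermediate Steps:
Function('W')(t, T) = Add(-4, Mul(Pow(T, 2), Pow(t, 2))) (Function('W')(t, T) = Add(Mul(Mul(T, Pow(t, 2)), T), -4) = Add(Mul(Pow(T, 2), Pow(t, 2)), -4) = Add(-4, Mul(Pow(T, 2), Pow(t, 2))))
Pow(Add(Add(Mul(Function('W')(4, -2), 6), Function('r')(Mul(3, Add(-1, 4)))), 6), 2) = Pow(Add(Add(Mul(Add(-4, Mul(Pow(-2, 2), Pow(4, 2))), 6), -5), 6), 2) = Pow(Add(Add(Mul(Add(-4, Mul(4, 16)), 6), -5), 6), 2) = Pow(Add(Add(Mul(Add(-4, 64), 6), -5), 6), 2) = Pow(Add(Add(Mul(60, 6), -5), 6), 2) = Pow(Add(Add(360, -5), 6), 2) = Pow(Add(355, 6), 2) = Pow(361, 2) = 130321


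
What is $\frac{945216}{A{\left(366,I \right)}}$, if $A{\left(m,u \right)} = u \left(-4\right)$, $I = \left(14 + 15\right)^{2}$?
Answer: $- \frac{236304}{841} \approx -280.98$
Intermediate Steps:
$I = 841$ ($I = 29^{2} = 841$)
$A{\left(m,u \right)} = - 4 u$
$\frac{945216}{A{\left(366,I \right)}} = \frac{945216}{\left(-4\right) 841} = \frac{945216}{-3364} = 945216 \left(- \frac{1}{3364}\right) = - \frac{236304}{841}$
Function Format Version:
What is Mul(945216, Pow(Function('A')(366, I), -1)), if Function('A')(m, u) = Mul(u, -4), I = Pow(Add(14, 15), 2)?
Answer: Rational(-236304, 841) ≈ -280.98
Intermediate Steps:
I = 841 (I = Pow(29, 2) = 841)
Function('A')(m, u) = Mul(-4, u)
Mul(945216, Pow(Function('A')(366, I), -1)) = Mul(945216, Pow(Mul(-4, 841), -1)) = Mul(945216, Pow(-3364, -1)) = Mul(945216, Rational(-1, 3364)) = Rational(-236304, 841)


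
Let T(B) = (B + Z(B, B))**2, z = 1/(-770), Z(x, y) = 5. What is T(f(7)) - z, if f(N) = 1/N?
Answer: 142567/5390 ≈ 26.450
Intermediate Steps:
f(N) = 1/N
z = -1/770 ≈ -0.0012987
T(B) = (5 + B)**2 (T(B) = (B + 5)**2 = (5 + B)**2)
T(f(7)) - z = (5 + 1/7)**2 - 1*(-1/770) = (5 + 1/7)**2 + 1/770 = (36/7)**2 + 1/770 = 1296/49 + 1/770 = 142567/5390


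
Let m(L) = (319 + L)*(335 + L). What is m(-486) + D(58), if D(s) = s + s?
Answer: 25333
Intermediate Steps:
D(s) = 2*s
m(-486) + D(58) = (106865 + (-486)² + 654*(-486)) + 2*58 = (106865 + 236196 - 317844) + 116 = 25217 + 116 = 25333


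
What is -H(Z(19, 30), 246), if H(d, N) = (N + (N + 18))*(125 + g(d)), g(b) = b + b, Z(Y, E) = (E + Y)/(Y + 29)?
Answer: -259165/4 ≈ -64791.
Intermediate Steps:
Z(Y, E) = (E + Y)/(29 + Y)
g(b) = 2*b
H(d, N) = (18 + 2*N)*(125 + 2*d) (H(d, N) = (N + (N + 18))*(125 + 2*d) = (N + (18 + N))*(125 + 2*d) = (18 + 2*N)*(125 + 2*d))
-H(Z(19, 30), 246) = -(2250 + 36*((30 + 19)/(29 + 19)) + 250*246 + 4*246*((30 + 19)/(29 + 19))) = -(2250 + 36*(49/48) + 61500 + 4*246*(49/48)) = -(2250 + 147/4 + 61500 + 2009/2) = -1*259165/4 = -259165/4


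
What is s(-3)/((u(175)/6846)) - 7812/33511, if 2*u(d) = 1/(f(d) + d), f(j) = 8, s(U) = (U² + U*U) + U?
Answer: 40628887488/1081 ≈ 3.7585e+7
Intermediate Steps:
s(U) = U + 2*U² (s(U) = (U² + U²) + U = 2*U² + U = U + 2*U²)
u(d) = 1/(2*(8 + d))
s(-3)/((u(175)/6846)) - 7812/33511 = (-3*(1 + 2*(-3)))/(((1/(2*(8 + 175)))/6846)) - 7812/33511 = (-3*(1 - 6))/((((½)/183)*(1/6846))) - 7812*1/33511 = (-3*(-5))/((((½)*(1/183))*(1/6846))) - 252/1081 = 15/(((1/366)*(1/6846))) - 252/1081 = 15/(1/2505636) - 252/1081 = 15*2505636 - 252/1081 = 37584540 - 252/1081 = 40628887488/1081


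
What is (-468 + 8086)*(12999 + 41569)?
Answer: 415699024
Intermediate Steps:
(-468 + 8086)*(12999 + 41569) = 7618*54568 = 415699024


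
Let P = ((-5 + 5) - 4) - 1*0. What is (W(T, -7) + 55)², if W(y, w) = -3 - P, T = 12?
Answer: 3136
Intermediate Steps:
P = -4 (P = (0 - 4) + 0 = -4 + 0 = -4)
W(y, w) = 1 (W(y, w) = -3 - 1*(-4) = -3 + 4 = 1)
(W(T, -7) + 55)² = (1 + 55)² = 56² = 3136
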